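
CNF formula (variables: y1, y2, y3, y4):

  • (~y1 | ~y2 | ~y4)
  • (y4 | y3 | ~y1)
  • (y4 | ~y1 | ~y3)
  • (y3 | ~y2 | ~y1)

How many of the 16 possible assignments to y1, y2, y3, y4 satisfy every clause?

10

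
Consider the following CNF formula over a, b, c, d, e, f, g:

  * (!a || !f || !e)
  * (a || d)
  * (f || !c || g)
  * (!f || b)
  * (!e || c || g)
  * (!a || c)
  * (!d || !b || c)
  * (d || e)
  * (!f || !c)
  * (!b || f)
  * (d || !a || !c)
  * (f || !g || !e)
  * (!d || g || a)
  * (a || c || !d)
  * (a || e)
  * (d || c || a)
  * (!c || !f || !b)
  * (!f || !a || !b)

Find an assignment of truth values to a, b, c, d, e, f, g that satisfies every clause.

a=T, b=F, c=T, d=T, e=F, f=F, g=T

Check each clause:
  1. (!a || !e || !f) — !f is true.
  2. (a || d) — a is true.
  3. (f || g || !c) — g is true.
  4. (b || !f) — !f is true.
  5. (c || !e || g) — !e is true.
  6. (!a || c) — c is true.
  7. (c || !d || !b) — c is true.
  8. (e || d) — d is true.
  9. (!f || !c) — !f is true.
  10. (!b || f) — !b is true.
  11. (!a || d || !c) — d is true.
  12. (f || !g || !e) — !e is true.
  13. (a || !d || g) — a is true.
  14. (a || c || !d) — a is true.
  15. (e || a) — a is true.
  16. (a || c || d) — a is true.
  17. (!f || !c || !b) — !f is true.
  18. (!f || !b || !a) — !f is true.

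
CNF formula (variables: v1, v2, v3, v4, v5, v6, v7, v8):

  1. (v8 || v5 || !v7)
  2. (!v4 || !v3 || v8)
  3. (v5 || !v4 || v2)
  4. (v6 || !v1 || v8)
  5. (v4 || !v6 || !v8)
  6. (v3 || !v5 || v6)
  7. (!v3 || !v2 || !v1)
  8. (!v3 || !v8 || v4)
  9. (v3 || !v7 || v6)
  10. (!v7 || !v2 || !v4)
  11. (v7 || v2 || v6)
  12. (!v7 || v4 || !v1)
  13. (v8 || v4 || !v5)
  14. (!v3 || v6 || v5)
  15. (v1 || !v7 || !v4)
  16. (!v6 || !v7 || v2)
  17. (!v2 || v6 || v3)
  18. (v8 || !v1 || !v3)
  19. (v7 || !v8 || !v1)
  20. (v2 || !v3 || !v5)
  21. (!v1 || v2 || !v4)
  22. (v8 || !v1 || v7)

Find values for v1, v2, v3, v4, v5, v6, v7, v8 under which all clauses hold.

v1=0, v2=1, v3=0, v4=1, v5=1, v6=1, v7=0, v8=1

Branch on v1: take v1 = False.
For the remaining variables, v2 = True, v3 = False, v4 = True, v5 = True, v6 = True, v7 = False, v8 = True works.
Every clause has at least one true literal under this assignment.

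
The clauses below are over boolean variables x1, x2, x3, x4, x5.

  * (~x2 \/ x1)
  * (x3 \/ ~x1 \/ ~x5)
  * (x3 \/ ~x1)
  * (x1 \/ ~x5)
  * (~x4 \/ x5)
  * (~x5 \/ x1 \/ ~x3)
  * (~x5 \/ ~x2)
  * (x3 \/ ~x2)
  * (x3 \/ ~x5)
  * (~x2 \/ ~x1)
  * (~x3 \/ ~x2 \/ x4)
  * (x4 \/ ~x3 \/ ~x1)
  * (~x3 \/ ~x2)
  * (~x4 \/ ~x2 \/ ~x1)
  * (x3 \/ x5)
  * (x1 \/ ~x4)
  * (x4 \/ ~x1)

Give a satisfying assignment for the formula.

x1=1, x2=0, x3=1, x4=1, x5=1

Check each clause:
  1. (x1 \/ ~x2) — x1 is true.
  2. (~x5 \/ ~x1 \/ x3) — x3 is true.
  3. (~x1 \/ x3) — x3 is true.
  4. (x1 \/ ~x5) — x1 is true.
  5. (~x4 \/ x5) — x5 is true.
  6. (x1 \/ ~x3 \/ ~x5) — x1 is true.
  7. (~x2 \/ ~x5) — ~x2 is true.
  8. (x3 \/ ~x2) — x3 is true.
  9. (~x5 \/ x3) — x3 is true.
  10. (~x1 \/ ~x2) — ~x2 is true.
  11. (~x2 \/ ~x3 \/ x4) — x4 is true.
  12. (~x3 \/ x4 \/ ~x1) — x4 is true.
  13. (~x3 \/ ~x2) — ~x2 is true.
  14. (~x1 \/ ~x2 \/ ~x4) — ~x2 is true.
  15. (x3 \/ x5) — x3 is true.
  16. (~x4 \/ x1) — x1 is true.
  17. (x4 \/ ~x1) — x4 is true.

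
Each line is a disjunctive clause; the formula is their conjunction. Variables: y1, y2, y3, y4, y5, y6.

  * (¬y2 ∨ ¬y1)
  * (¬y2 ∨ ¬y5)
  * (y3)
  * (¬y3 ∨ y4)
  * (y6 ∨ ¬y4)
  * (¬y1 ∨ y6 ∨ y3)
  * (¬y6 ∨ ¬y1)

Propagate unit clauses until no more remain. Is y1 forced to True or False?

(y3) is a unit clause: y3 = True.
(¬y3 ∨ y4) with y3 = True leaves only y4, so y4 = True.
(¬y4 ∨ y6) with y4 = True leaves only y6, so y6 = True.
(¬y1 ∨ ¬y6) with y6 = True leaves only ¬y1, so y1 = False.

False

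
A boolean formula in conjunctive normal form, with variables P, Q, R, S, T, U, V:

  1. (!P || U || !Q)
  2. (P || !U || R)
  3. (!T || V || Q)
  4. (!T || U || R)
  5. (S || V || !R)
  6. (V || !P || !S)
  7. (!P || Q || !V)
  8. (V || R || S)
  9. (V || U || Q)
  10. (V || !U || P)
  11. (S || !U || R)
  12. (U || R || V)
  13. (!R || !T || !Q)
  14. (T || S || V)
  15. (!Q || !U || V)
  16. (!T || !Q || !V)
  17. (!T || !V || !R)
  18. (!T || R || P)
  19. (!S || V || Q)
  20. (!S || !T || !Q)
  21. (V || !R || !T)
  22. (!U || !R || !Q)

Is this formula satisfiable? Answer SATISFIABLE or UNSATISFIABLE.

SATISFIABLE

Try P = False.
Set Q = True and propagate.
The remaining clauses are satisfied by R = True, S = True, T = False, U = False, V = True.
Every clause has at least one true literal under this assignment.
So P=0, Q=1, R=1, S=1, T=0, U=0, V=1 is a satisfying assignment.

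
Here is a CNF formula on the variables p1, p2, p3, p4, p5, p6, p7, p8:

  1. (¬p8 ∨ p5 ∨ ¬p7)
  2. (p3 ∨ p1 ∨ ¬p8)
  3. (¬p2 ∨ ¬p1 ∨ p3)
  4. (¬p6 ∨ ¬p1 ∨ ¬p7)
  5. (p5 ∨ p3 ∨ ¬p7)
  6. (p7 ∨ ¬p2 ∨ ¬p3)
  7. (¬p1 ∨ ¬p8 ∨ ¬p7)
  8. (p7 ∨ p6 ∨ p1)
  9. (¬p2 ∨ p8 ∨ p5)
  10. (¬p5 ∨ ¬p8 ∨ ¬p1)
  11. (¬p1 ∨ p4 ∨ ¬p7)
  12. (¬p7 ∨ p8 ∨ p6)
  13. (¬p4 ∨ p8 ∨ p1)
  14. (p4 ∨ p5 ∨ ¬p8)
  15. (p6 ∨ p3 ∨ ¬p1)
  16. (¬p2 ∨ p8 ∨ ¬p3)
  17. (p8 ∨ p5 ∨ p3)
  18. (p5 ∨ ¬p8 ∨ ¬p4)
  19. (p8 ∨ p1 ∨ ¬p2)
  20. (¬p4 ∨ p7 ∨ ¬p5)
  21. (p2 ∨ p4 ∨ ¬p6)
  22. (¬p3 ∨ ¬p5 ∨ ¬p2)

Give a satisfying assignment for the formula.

p1 = T, p2 = F, p3 = T, p4 = T, p5 = F, p6 = F, p7 = F, p8 = F

Check each clause:
  1. (¬p8 ∨ p5 ∨ ¬p7) — ¬p8 is true.
  2. (p1 ∨ p3 ∨ ¬p8) — ¬p8 is true.
  3. (¬p2 ∨ p3 ∨ ¬p1) — p3 is true.
  4. (¬p6 ∨ ¬p7 ∨ ¬p1) — ¬p7 is true.
  5. (¬p7 ∨ p3 ∨ p5) — ¬p7 is true.
  6. (p7 ∨ ¬p2 ∨ ¬p3) — ¬p2 is true.
  7. (¬p7 ∨ ¬p1 ∨ ¬p8) — ¬p8 is true.
  8. (p7 ∨ p1 ∨ p6) — p1 is true.
  9. (p8 ∨ p5 ∨ ¬p2) — ¬p2 is true.
  10. (¬p1 ∨ ¬p5 ∨ ¬p8) — ¬p8 is true.
  11. (¬p1 ∨ p4 ∨ ¬p7) — ¬p7 is true.
  12. (¬p7 ∨ p8 ∨ p6) — ¬p7 is true.
  13. (p1 ∨ ¬p4 ∨ p8) — p1 is true.
  14. (p4 ∨ ¬p8 ∨ p5) — ¬p8 is true.
  15. (¬p1 ∨ p3 ∨ p6) — p3 is true.
  16. (¬p3 ∨ p8 ∨ ¬p2) — ¬p2 is true.
  17. (p5 ∨ p8 ∨ p3) — p3 is true.
  18. (¬p4 ∨ ¬p8 ∨ p5) — ¬p8 is true.
  19. (p1 ∨ p8 ∨ ¬p2) — p1 is true.
  20. (¬p5 ∨ p7 ∨ ¬p4) — ¬p5 is true.
  21. (¬p6 ∨ p4 ∨ p2) — ¬p6 is true.
  22. (¬p5 ∨ ¬p3 ∨ ¬p2) — ¬p5 is true.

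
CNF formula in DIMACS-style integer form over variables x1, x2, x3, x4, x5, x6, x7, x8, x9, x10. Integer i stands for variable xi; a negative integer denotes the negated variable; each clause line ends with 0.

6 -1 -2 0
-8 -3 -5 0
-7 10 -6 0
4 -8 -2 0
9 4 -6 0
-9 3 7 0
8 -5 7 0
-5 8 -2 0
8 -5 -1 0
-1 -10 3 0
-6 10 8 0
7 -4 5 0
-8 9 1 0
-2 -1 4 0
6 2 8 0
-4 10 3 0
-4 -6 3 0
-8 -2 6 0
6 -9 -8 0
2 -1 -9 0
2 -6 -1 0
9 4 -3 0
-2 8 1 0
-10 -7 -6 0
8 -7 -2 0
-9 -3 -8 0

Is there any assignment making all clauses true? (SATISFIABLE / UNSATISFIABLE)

SATISFIABLE

Branch on x1: take x1 = False.
For the remaining variables, x2 = False, x3 = True, x4 = False, x5 = False, x6 = True, x7 = False, x8 = False, x9 = True, x10 = True works.
So x1 = 0, x2 = 0, x3 = 1, x4 = 0, x5 = 0, x6 = 1, x7 = 0, x8 = 0, x9 = 1, x10 = 1 is a satisfying assignment.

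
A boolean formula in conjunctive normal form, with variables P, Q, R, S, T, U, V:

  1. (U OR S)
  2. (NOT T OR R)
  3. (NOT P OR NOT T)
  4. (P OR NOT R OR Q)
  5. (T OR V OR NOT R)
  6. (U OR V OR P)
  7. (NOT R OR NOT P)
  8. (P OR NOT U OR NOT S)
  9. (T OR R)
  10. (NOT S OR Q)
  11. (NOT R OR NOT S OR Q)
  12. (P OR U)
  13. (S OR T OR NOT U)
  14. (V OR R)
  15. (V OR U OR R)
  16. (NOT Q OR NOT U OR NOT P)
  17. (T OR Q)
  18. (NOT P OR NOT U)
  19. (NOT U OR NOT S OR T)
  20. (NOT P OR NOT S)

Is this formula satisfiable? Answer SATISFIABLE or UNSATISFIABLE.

Try P = False.
  then U is forced to True.
  then S is forced to False.
  then T is forced to True.
  then R is forced to True.
  then Q is forced to True.
V is now unconstrained; take V = False.
So P=F, Q=T, R=T, S=F, T=T, U=T, V=F is a satisfying assignment.

SATISFIABLE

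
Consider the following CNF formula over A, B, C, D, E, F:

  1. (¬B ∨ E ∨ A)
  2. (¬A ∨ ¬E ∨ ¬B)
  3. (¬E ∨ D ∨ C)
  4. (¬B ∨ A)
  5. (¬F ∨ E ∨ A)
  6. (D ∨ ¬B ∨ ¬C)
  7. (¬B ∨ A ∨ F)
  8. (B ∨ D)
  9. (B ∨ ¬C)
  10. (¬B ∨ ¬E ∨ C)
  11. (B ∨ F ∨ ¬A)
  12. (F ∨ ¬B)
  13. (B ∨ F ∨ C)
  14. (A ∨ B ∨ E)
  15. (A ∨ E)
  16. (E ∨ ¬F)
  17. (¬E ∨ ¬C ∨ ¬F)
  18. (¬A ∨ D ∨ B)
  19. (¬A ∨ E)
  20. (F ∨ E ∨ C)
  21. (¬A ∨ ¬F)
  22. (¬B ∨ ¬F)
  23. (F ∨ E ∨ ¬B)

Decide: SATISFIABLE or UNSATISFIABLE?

SATISFIABLE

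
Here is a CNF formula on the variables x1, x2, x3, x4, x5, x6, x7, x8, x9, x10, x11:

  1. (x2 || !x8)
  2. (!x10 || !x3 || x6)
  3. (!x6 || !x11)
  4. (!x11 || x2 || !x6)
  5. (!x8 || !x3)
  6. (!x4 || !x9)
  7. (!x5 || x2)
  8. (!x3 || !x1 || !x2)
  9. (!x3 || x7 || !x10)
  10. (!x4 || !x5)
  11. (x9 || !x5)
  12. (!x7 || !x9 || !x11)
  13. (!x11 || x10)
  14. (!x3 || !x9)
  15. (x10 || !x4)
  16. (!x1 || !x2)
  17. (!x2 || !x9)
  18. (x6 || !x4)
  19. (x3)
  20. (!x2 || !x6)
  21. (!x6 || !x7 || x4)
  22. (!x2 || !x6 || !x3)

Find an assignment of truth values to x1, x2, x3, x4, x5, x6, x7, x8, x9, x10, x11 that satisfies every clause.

(x3) is a unit clause, so x3 = True.
Unit propagation: (!x8) forces x8 = False.
The clause (!x9) is unit: x9 must be False.
The clause (!x5) is unit: x5 must be False.
x1 occurs only negated in the remaining clauses — set x1 = False.
Pure literal: x11 appears only negated; assign x11 = False.
Set x2 = False and propagate.
Set x4 = False and propagate.
Branch on x6: take x6 = False.
  then x10 is forced to False.
x7 is now unconstrained; take x7 = True.

x1=0, x2=0, x3=1, x4=0, x5=0, x6=0, x7=1, x8=0, x9=0, x10=0, x11=0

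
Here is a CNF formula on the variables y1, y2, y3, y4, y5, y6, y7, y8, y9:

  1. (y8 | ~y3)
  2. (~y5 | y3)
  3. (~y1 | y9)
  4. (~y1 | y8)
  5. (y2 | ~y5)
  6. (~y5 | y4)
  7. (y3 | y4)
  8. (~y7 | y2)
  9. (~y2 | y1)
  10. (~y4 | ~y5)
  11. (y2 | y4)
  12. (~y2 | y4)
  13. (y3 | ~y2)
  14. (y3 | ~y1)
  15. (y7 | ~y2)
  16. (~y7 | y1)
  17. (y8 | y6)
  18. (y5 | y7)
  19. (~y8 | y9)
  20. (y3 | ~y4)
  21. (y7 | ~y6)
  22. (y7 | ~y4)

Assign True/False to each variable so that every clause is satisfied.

Pure literal: y9 appears only positively; assign y9 = True.
Branch on y1: take y1 = True.
  then y8 is forced to True.
  then y3 is forced to True.
The remaining clauses are satisfied by y2 = True, y4 = True, y5 = False, y6 = True, y7 = True.
Check each clause:
  1. (y8 | ~y3) — y8 is true.
  2. (y3 | ~y5) — y3 is true.
  3. (~y1 | y9) — y9 is true.
  4. (y8 | ~y1) — y8 is true.
  5. (y2 | ~y5) — y2 is true.
  6. (~y5 | y4) — ~y5 is true.
  7. (y4 | y3) — y3 is true.
  8. (y2 | ~y7) — y2 is true.
  9. (~y2 | y1) — y1 is true.
  10. (~y5 | ~y4) — ~y5 is true.
  11. (y4 | y2) — y2 is true.
  12. (y4 | ~y2) — y4 is true.
  13. (~y2 | y3) — y3 is true.
  14. (y3 | ~y1) — y3 is true.
  15. (y7 | ~y2) — y7 is true.
  16. (~y7 | y1) — y1 is true.
  17. (y6 | y8) — y8 is true.
  18. (y7 | y5) — y7 is true.
  19. (y9 | ~y8) — y9 is true.
  20. (y3 | ~y4) — y3 is true.
  21. (~y6 | y7) — y7 is true.
  22. (~y4 | y7) — y7 is true.

y1=T, y2=T, y3=T, y4=T, y5=F, y6=T, y7=T, y8=T, y9=T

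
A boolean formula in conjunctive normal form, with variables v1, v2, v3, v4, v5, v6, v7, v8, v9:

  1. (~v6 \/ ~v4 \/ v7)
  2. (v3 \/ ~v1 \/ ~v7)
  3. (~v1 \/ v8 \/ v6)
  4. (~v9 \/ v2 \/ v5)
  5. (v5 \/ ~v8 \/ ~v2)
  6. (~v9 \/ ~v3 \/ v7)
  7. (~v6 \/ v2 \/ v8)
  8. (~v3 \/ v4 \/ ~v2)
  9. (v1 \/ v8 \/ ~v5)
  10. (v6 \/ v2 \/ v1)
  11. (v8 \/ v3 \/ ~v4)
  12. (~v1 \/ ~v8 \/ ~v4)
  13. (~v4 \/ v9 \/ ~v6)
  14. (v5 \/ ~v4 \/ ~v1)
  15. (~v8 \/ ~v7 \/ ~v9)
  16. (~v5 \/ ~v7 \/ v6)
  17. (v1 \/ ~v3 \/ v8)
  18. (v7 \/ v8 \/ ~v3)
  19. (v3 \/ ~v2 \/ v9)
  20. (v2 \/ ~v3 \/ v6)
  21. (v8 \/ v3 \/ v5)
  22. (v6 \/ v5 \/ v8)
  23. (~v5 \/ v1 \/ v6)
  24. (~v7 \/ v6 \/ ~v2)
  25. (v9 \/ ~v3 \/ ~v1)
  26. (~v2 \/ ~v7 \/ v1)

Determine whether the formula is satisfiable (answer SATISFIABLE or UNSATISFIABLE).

Branch on v1: take v1 = False.
Set v2 = False and propagate.
  then v6 is forced to True.
  then v8 is forced to True.
Try v3 = False.
The remaining clauses are satisfied by v4 = False, v5 = True, v7 = True, v9 = False.
Every clause has at least one true literal under this assignment.
So v1=False  v2=False  v3=False  v4=False  v5=True  v6=True  v7=True  v8=True  v9=False is a satisfying assignment.

SATISFIABLE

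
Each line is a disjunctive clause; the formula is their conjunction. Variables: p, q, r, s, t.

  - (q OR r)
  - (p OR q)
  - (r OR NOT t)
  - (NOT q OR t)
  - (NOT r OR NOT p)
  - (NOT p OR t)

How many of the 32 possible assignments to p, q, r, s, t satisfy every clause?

Satisfying assignments:
  p=F q=T r=T s=F t=T
  p=F q=T r=T s=T t=T
Count: 2.

2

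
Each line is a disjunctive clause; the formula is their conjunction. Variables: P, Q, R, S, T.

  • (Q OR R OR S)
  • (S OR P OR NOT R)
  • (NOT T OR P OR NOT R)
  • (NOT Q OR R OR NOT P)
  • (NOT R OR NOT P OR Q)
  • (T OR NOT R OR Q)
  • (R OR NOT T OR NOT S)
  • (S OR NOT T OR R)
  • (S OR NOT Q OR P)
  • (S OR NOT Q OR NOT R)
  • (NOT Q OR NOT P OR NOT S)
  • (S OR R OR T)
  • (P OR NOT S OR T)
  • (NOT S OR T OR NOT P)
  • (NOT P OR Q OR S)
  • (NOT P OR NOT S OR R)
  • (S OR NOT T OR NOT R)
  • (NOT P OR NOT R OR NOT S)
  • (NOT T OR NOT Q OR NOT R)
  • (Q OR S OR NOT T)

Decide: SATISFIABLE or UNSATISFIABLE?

S = True:
  P = True:
    propagation gives Q=False, R=False; an empty clause results — contradiction.
  P = False:
    propagation gives T=True, R=False; an empty clause results — contradiction.
S = False:
  R = True:
    propagation gives P=True, Q=True; an empty clause results — contradiction.
  R = False:
    propagation gives Q=True, P=False; an empty clause results — contradiction.
Every branch closes, so no satisfying assignment exists.

UNSATISFIABLE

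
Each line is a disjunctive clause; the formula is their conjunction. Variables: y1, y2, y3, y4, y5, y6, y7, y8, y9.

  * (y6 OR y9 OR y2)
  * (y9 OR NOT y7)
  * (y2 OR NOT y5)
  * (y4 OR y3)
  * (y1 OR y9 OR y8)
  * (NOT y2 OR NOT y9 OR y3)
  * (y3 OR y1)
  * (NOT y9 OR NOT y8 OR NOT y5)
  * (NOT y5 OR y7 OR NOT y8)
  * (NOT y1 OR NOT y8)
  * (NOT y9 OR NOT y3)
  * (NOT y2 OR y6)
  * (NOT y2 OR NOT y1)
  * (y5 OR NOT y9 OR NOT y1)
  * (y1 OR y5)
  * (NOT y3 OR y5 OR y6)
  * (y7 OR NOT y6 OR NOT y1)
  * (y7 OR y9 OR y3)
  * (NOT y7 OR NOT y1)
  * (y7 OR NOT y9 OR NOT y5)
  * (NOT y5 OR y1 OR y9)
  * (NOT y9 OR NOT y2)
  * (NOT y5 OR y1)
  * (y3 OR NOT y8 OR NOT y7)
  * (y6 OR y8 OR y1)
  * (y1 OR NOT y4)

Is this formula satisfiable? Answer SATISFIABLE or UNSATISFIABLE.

UNSATISFIABLE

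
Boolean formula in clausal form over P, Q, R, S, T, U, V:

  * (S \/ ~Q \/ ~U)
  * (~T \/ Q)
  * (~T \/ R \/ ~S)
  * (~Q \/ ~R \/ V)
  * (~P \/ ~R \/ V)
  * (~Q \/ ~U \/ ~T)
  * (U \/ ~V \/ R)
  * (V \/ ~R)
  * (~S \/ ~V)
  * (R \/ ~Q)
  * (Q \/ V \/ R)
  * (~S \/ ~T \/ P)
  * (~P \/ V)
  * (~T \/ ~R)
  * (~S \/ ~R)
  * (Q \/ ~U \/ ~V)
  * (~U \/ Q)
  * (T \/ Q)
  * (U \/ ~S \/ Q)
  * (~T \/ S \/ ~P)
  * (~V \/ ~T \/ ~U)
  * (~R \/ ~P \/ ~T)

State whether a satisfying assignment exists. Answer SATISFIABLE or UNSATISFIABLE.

SATISFIABLE

Set P = True and propagate.
  then V is forced to True.
  then S is forced to False.
  then T is forced to False.
  then Q is forced to True.
  then U is forced to False.
  then R is forced to True.
So P = True, Q = True, R = True, S = False, T = False, U = False, V = True is a satisfying assignment.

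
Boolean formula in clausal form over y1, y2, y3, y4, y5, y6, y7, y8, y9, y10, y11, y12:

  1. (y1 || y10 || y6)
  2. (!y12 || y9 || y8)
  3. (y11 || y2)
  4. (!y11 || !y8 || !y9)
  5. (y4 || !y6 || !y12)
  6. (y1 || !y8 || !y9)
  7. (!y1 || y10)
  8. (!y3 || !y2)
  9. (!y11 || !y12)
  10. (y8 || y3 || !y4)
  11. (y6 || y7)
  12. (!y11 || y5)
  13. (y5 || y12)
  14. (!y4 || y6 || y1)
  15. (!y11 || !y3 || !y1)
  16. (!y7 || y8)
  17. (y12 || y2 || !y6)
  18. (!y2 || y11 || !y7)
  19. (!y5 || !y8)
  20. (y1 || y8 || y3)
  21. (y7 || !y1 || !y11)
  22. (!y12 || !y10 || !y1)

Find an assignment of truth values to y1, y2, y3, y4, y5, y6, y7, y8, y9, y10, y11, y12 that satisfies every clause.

y1=True  y2=True  y3=False  y4=False  y5=True  y6=True  y7=False  y8=False  y9=False  y10=True  y11=False  y12=False

Branch on y1: take y1 = True.
  then y10 is forced to True.
  then y12 is forced to False.
  then y5 is forced to True.
  then y8 is forced to False.
  then y7 is forced to False.
  then y6 is forced to True.
  then y2 is forced to True.
  then y3 is forced to False.
  then y4 is forced to False.
  then y11 is forced to False.
y9 is now unconstrained; take y9 = False.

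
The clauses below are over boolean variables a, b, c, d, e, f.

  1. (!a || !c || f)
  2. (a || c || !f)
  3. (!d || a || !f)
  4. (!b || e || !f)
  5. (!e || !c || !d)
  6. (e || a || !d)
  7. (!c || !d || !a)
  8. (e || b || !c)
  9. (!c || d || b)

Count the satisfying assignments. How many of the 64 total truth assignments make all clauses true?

Case analysis on c and a:
  c=1, a=1: remaining (b,d,e,f) ∈ {(1,0,1,1)} — 1.
  c=1, a=0: remaining (b,d,e,f) ∈ {(1,0,0,0); (1,0,1,0); (1,0,1,1)} — 3.
  c=0, a=1: d free; 7 ways for (b,e,f) × 2^1 = 14.
  c=0, a=0: b free; 3 ways for (d,e,f) × 2^1 = 6.
Total: 1 + 3 + 14 + 6 = 24.

24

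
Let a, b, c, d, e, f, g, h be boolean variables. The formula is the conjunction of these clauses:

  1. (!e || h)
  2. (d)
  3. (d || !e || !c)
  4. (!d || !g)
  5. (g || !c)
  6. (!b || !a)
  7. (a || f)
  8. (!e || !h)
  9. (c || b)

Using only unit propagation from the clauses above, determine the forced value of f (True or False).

True

(d) stands alone — d = True.
In (!d || !g), !d is now false; !g must hold, so g = False.
From (g || !c) and g = False: c = False.
(b || c): since c = False, the clause reduces to (b). b = True.
In (!b || !a), !b is now false; !a must hold, so a = False.
(f || a): since a = False, the clause reduces to (f). f = True.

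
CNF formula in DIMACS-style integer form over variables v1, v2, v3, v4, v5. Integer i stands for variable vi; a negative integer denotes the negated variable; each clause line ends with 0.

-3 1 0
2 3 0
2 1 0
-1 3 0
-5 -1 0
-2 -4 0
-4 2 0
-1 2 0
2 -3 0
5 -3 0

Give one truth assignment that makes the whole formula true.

v1=F, v2=T, v3=F, v4=F, v5=F

Check each clause:
  1. {¬v3, v1} — ¬v3 is true.
  2. {v2, v3} — v2 is true.
  3. {v2, v1} — v2 is true.
  4. {¬v1, v3} — ¬v1 is true.
  5. {¬v1, ¬v5} — ¬v5 is true.
  6. {¬v4, ¬v2} — ¬v4 is true.
  7. {¬v4, v2} — v2 is true.
  8. {v2, ¬v1} — v2 is true.
  9. {v2, ¬v3} — v2 is true.
  10. {¬v3, v5} — ¬v3 is true.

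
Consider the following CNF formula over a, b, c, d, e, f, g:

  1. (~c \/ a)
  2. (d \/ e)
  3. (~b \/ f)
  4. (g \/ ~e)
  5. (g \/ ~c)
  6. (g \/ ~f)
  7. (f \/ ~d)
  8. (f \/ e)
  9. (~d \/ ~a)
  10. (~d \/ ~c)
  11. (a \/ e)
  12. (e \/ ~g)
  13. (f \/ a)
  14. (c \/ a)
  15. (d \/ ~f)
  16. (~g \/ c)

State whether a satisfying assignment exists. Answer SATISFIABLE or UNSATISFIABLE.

SATISFIABLE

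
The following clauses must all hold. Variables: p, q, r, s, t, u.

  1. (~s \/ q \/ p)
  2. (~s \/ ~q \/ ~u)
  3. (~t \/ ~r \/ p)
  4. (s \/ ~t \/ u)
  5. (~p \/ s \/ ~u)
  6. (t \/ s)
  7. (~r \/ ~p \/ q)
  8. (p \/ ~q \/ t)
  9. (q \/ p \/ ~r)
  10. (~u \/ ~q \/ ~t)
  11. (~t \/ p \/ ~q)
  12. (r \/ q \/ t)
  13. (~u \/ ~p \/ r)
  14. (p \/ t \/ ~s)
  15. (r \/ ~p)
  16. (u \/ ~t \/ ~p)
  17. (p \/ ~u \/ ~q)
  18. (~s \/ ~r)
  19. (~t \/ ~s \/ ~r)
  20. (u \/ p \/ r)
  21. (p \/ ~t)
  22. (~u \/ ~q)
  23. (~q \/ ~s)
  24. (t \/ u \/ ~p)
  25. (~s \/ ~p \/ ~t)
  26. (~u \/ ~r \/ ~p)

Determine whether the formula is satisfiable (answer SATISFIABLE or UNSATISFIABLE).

UNSATISFIABLE

p = True:
  propagation gives r=True, q=True, s=False, u=False; an empty clause results — contradiction.
p = False:
  propagation gives t=False, s=True; an empty clause results — contradiction.
Every branch closes, so no satisfying assignment exists.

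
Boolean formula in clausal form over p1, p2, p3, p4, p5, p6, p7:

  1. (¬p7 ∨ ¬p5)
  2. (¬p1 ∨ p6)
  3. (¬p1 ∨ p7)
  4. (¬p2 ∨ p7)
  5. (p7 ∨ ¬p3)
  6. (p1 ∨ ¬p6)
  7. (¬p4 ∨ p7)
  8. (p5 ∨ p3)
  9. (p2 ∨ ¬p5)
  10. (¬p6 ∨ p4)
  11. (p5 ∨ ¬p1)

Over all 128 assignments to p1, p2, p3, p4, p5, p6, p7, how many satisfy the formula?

4

Satisfying assignments:
  p1=F p2=F p3=T p4=F p5=F p6=F p7=T
  p1=F p2=F p3=T p4=T p5=F p6=F p7=T
  p1=F p2=T p3=T p4=F p5=F p6=F p7=T
  p1=F p2=T p3=T p4=T p5=F p6=F p7=T
That's 4 in total.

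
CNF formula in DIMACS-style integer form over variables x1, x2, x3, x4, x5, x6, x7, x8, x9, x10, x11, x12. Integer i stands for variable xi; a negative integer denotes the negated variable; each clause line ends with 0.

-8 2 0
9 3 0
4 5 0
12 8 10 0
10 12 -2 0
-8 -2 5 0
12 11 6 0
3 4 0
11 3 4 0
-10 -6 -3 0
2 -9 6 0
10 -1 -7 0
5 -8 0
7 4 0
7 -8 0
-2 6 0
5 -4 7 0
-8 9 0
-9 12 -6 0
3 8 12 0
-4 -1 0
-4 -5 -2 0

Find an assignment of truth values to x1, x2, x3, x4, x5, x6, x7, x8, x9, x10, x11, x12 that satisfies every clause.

x1 occurs only negated in the remaining clauses — set x1 = False.
Pure literal: x12 appears only positively; assign x12 = True.
Set x2 = False and propagate.
  then x8 is forced to False.
Set x3 = True and propagate.
For the remaining variables, x4 = True, x5 = False, x6 = False, x7 = True, x9 = False, x10 = False, x11 = False works.

x1 = 0, x2 = 0, x3 = 1, x4 = 1, x5 = 0, x6 = 0, x7 = 1, x8 = 0, x9 = 0, x10 = 0, x11 = 0, x12 = 1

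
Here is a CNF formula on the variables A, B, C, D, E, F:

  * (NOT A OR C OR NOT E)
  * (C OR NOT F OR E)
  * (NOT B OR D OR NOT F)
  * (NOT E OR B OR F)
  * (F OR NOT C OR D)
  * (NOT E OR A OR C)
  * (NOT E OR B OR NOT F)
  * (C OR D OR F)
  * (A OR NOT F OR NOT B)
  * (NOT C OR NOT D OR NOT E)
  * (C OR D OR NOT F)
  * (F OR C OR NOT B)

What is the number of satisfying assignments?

11

Split on F, then C.
  F=1, C=1: 5 of the 16 assignments to (A,B,D,E) work.
  F=1, C=0: a clause becomes empty — 0.
  F=0, C=1: remaining (A,B,D,E) ∈ {(0,0,1,0); (0,1,1,0); (1,0,1,0); (1,1,1,0)} — 4.
  F=0, C=0: remaining (A,B,D,E) ∈ {(0,0,1,0); (1,0,1,0)} — 2.
Total: 5 + 0 + 4 + 2 = 11.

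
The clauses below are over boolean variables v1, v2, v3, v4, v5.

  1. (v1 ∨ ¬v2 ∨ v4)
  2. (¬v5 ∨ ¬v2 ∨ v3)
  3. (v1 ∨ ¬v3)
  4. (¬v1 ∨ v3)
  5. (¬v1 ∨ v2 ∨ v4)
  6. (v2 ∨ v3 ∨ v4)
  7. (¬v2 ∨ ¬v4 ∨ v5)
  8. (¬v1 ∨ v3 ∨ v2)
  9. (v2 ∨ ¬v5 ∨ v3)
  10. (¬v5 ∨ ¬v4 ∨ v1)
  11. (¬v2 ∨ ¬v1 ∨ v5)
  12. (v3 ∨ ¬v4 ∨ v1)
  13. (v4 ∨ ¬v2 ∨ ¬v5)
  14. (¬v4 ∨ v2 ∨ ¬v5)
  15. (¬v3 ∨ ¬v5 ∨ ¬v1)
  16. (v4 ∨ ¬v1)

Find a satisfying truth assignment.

v1 = True, v2 = False, v3 = True, v4 = True, v5 = False

Set v1 = True and propagate.
  then v3 is forced to True.
  then v5 is forced to False.
  then v2 is forced to False.
  then v4 is forced to True.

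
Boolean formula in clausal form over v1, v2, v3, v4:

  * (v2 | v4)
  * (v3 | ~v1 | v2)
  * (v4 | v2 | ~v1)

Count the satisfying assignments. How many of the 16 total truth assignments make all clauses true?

Split on v2, then v1.
  v2=1, v1=1: remaining (v3,v4) ∈ {(0,0); (0,1); (1,0); (1,1)} — 4.
  v2=1, v1=0: remaining (v3,v4) ∈ {(0,0); (0,1); (1,0); (1,1)} — 4.
  v2=0, v1=1: remaining (v3,v4) ∈ {(1,1)} — 1.
  v2=0, v1=0: remaining (v3,v4) ∈ {(0,1); (1,1)} — 2.
Total: 4 + 4 + 1 + 2 = 11.

11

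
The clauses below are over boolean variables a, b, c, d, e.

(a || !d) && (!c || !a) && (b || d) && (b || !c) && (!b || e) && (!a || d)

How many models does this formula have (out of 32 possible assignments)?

5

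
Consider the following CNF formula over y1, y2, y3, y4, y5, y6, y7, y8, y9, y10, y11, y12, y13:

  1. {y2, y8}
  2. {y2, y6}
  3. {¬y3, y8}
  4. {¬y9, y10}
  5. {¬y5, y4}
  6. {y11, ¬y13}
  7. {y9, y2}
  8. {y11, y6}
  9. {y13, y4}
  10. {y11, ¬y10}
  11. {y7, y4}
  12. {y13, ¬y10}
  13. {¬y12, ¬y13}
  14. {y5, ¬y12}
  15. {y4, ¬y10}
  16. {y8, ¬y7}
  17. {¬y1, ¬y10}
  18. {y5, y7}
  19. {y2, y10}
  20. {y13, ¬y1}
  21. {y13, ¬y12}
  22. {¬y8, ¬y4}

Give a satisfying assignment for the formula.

y1=F, y2=T, y3=F, y4=T, y5=T, y6=F, y7=F, y8=F, y9=F, y10=T, y11=T, y12=F, y13=T

y1 occurs only negated in the remaining clauses — set y1 = False.
y2 occurs only positively in the remaining clauses — set y2 = True.
Set y3 = False and propagate.
For the remaining variables, y4 = True, y5 = True, y6 = False, y7 = False, y8 = False, y9 = False, y10 = True, y11 = True, y12 = False, y13 = True works.
Every clause has at least one true literal under this assignment.
Check each clause:
  1. {y8, y2} — y2 is true.
  2. {y6, y2} — y2 is true.
  3. {y8, ¬y3} — ¬y3 is true.
  4. {y10, ¬y9} — y10 is true.
  5. {¬y5, y4} — y4 is true.
  6. {y11, ¬y13} — y11 is true.
  7. {y2, y9} — y2 is true.
  8. {y11, y6} — y11 is true.
  9. {y13, y4} — y4 is true.
  10. {y11, ¬y10} — y11 is true.
  11. {y7, y4} — y4 is true.
  12. {y13, ¬y10} — y13 is true.
  13. {¬y13, ¬y12} — ¬y12 is true.
  14. {¬y12, y5} — ¬y12 is true.
  15. {y4, ¬y10} — y4 is true.
  16. {y8, ¬y7} — ¬y7 is true.
  17. {¬y10, ¬y1} — ¬y1 is true.
  18. {y7, y5} — y5 is true.
  19. {y10, y2} — y10 is true.
  20. {y13, ¬y1} — y13 is true.
  21. {¬y12, y13} — ¬y12 is true.
  22. {¬y4, ¬y8} — ¬y8 is true.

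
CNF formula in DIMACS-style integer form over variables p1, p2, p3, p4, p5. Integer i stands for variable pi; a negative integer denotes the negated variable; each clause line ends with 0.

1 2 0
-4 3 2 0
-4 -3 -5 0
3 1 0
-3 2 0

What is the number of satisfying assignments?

12

Split on p3, then p2.
  p3=1, p2=1: p1 free; 3 ways for (p4,p5) × 2^1 = 6.
  p3=1, p2=0: a clause becomes empty — 0.
  p3=0, p2=1: remaining (p1,p4,p5) ∈ {(1,0,0); (1,0,1); (1,1,0); (1,1,1)} — 4.
  p3=0, p2=0: remaining (p1,p4,p5) ∈ {(1,0,0); (1,0,1)} — 2.
Total: 6 + 0 + 4 + 2 = 12.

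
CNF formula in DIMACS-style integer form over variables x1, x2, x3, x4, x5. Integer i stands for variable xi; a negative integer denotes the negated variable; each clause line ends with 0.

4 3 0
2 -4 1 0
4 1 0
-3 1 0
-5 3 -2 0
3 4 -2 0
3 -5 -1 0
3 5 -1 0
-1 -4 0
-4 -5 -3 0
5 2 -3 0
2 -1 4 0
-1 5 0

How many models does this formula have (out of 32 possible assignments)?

The models are:
  x1=F x2=T x3=F x4=T x5=F
  x1=T x2=T x3=T x4=F x5=T
That's 2 in total.

2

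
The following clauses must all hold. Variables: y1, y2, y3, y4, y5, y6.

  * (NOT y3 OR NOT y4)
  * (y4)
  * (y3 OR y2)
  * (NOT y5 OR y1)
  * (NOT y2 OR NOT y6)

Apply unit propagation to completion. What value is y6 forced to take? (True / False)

(y4) stands alone — y4 = True.
(NOT y4 OR NOT y3) with y4 = True leaves only NOT y3, so y3 = False.
(y2 OR y3) with y3 = False leaves only y2, so y2 = True.
From (NOT y6 OR NOT y2) and y2 = True: y6 = False.

False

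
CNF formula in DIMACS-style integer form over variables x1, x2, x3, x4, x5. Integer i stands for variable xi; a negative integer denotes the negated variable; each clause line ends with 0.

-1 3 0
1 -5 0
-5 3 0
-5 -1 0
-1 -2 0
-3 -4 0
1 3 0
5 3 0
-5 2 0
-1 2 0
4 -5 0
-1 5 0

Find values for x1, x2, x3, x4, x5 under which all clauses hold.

Set x1 = False and propagate.
  then x5 is forced to False.
  then x3 is forced to True.
  then x4 is forced to False.
x2 is now unconstrained; take x2 = False.

x1=False, x2=False, x3=True, x4=False, x5=False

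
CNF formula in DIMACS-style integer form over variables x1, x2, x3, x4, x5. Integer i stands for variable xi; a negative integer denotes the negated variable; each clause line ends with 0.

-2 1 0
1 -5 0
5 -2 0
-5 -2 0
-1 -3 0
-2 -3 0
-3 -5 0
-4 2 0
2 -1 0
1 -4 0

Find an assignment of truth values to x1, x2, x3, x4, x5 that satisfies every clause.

x1=False  x2=False  x3=False  x4=False  x5=False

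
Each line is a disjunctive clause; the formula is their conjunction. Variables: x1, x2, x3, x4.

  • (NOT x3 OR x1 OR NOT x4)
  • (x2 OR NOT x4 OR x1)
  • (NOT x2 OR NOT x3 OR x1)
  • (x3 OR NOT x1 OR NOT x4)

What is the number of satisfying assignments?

10

Case analysis on x1 and x3:
  x1=1, x3=1: remaining (x2,x4) ∈ {(0,0); (0,1); (1,0); (1,1)} — 4.
  x1=1, x3=0: remaining (x2,x4) ∈ {(0,0); (1,0)} — 2.
  x1=0, x3=1: remaining (x2,x4) ∈ {(0,0)} — 1.
  x1=0, x3=0: remaining (x2,x4) ∈ {(0,0); (1,0); (1,1)} — 3.
Total: 4 + 2 + 1 + 3 = 10.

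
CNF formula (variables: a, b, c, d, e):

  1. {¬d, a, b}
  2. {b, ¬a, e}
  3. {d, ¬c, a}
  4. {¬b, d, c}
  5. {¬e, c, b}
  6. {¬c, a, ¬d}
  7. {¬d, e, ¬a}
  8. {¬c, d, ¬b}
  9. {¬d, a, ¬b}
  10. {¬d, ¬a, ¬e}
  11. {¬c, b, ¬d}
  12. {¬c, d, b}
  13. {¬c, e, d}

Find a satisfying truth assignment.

a=F, b=F, c=F, d=F, e=F

Try a = False.
Set b = False and propagate.
  then d is forced to False.
  then c is forced to False.
  then e is forced to False.
Check each clause:
  1. {¬d, a, b} — ¬d is true.
  2. {b, ¬a, e} — ¬a is true.
  3. {d, ¬c, a} — ¬c is true.
  4. {c, d, ¬b} — ¬b is true.
  5. {b, c, ¬e} — ¬e is true.
  6. {a, ¬c, ¬d} — ¬d is true.
  7. {¬a, e, ¬d} — ¬d is true.
  8. {¬b, d, ¬c} — ¬c is true.
  9. {a, ¬b, ¬d} — ¬d is true.
  10. {¬e, ¬a, ¬d} — ¬e is true.
  11. {¬d, ¬c, b} — ¬d is true.
  12. {¬c, b, d} — ¬c is true.
  13. {d, e, ¬c} — ¬c is true.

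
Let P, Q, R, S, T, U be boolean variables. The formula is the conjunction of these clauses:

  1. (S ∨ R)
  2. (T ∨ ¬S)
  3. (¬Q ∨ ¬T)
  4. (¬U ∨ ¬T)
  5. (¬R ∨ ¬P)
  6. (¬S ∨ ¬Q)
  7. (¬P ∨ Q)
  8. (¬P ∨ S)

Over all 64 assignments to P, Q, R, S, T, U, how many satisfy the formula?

7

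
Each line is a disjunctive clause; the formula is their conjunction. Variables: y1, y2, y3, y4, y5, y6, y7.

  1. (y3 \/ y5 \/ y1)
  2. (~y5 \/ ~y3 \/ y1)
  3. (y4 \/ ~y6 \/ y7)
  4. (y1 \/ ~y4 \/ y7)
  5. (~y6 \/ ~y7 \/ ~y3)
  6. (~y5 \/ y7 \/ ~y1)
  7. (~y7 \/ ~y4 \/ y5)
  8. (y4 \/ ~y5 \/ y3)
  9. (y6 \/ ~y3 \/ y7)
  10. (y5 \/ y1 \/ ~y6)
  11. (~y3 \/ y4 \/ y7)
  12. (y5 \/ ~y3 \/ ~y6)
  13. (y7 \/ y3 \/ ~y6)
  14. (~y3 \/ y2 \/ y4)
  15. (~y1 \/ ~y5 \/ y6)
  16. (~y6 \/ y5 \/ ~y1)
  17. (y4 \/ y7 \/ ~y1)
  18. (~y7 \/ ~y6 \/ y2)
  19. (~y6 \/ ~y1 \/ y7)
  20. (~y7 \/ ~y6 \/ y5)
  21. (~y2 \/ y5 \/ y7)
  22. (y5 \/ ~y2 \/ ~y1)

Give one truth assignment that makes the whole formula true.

y1 = 1  y2 = 0  y3 = 0  y4 = 1  y5 = 0  y6 = 0  y7 = 0

Check each clause:
  1. (y5 \/ y3 \/ y1) — y1 is true.
  2. (~y5 \/ ~y3 \/ y1) — y1 is true.
  3. (~y6 \/ y4 \/ y7) — ~y6 is true.
  4. (y7 \/ ~y4 \/ y1) — y1 is true.
  5. (~y3 \/ ~y7 \/ ~y6) — ~y7 is true.
  6. (y7 \/ ~y1 \/ ~y5) — ~y5 is true.
  7. (~y4 \/ ~y7 \/ y5) — ~y7 is true.
  8. (~y5 \/ y4 \/ y3) — y4 is true.
  9. (y7 \/ y6 \/ ~y3) — ~y3 is true.
  10. (y1 \/ y5 \/ ~y6) — y1 is true.
  11. (y7 \/ ~y3 \/ y4) — y4 is true.
  12. (~y3 \/ y5 \/ ~y6) — ~y6 is true.
  13. (~y6 \/ y3 \/ y7) — ~y6 is true.
  14. (y4 \/ ~y3 \/ y2) — y4 is true.
  15. (~y1 \/ y6 \/ ~y5) — ~y5 is true.
  16. (y5 \/ ~y6 \/ ~y1) — ~y6 is true.
  17. (y4 \/ y7 \/ ~y1) — y4 is true.
  18. (~y6 \/ ~y7 \/ y2) — ~y7 is true.
  19. (~y1 \/ y7 \/ ~y6) — ~y6 is true.
  20. (~y7 \/ y5 \/ ~y6) — ~y7 is true.
  21. (y7 \/ y5 \/ ~y2) — ~y2 is true.
  22. (y5 \/ ~y2 \/ ~y1) — ~y2 is true.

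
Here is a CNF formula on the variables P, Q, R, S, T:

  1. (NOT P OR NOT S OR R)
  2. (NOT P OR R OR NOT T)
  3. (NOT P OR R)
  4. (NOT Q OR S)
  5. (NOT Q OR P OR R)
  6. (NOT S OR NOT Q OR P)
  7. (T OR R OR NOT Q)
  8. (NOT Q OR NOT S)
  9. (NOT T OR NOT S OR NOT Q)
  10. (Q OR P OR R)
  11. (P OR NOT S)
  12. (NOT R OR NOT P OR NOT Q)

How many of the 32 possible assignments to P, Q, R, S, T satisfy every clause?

6

Satisfying assignments:
  P=0 Q=0 R=1 S=0 T=0
  P=0 Q=0 R=1 S=0 T=1
  P=1 Q=0 R=1 S=0 T=0
  P=1 Q=0 R=1 S=0 T=1
  P=1 Q=0 R=1 S=1 T=0
  P=1 Q=0 R=1 S=1 T=1
That's 6 in total.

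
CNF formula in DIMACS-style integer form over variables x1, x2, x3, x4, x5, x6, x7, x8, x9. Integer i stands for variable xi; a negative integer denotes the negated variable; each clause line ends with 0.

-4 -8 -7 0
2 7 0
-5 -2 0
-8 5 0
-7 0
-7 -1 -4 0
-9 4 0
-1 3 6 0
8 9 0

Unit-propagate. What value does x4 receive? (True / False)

(!x7) is a unit clause: x7 = False.
(x2 || x7): since x7 = False, the clause reduces to (x2). x2 = True.
(!x2 || !x5): since x2 = True, the clause reduces to (!x5). x5 = False.
From (!x8 || x5) and x5 = False: x8 = False.
In (x9 || x8), x8 is now false; x9 must hold, so x9 = True.
(!x9 || x4) with x9 = True leaves only x4, so x4 = True.

True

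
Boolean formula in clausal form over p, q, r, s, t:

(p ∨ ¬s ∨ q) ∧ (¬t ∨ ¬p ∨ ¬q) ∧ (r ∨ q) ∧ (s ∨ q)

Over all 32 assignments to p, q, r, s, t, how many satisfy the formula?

14

Case analysis on q and p:
  q=T, p=T: remaining (r,s,t) ∈ {(F,F,F); (F,T,F); (T,F,F); (T,T,F)} — 4.
  q=T, p=F: r, s, t free → 2^3 = 8.
  q=F, p=T: remaining (r,s,t) ∈ {(T,T,F); (T,T,T)} — 2.
  q=F, p=F: a clause becomes empty — 0.
Total: 4 + 8 + 2 + 0 = 14.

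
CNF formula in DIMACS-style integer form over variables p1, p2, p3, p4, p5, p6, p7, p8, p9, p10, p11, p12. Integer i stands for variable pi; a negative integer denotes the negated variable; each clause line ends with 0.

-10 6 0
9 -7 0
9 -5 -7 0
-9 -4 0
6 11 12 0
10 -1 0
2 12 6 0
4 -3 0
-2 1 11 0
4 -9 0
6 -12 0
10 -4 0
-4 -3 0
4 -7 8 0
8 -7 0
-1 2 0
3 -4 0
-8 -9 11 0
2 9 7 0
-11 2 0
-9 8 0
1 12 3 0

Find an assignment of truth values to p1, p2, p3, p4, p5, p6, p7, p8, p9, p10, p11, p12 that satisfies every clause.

p1=False, p2=True, p3=False, p4=False, p5=True, p6=True, p7=False, p8=False, p9=False, p10=True, p11=True, p12=True

p6 occurs only positively in the remaining clauses — set p6 = True.
Set p1 = False and propagate.
Branch on p2: take p2 = True.
  then p11 is forced to True.
For the remaining variables, p3 = False, p4 = False, p5 = True, p7 = False, p8 = False, p9 = False, p10 = True, p12 = True works.
Every clause has at least one true literal under this assignment.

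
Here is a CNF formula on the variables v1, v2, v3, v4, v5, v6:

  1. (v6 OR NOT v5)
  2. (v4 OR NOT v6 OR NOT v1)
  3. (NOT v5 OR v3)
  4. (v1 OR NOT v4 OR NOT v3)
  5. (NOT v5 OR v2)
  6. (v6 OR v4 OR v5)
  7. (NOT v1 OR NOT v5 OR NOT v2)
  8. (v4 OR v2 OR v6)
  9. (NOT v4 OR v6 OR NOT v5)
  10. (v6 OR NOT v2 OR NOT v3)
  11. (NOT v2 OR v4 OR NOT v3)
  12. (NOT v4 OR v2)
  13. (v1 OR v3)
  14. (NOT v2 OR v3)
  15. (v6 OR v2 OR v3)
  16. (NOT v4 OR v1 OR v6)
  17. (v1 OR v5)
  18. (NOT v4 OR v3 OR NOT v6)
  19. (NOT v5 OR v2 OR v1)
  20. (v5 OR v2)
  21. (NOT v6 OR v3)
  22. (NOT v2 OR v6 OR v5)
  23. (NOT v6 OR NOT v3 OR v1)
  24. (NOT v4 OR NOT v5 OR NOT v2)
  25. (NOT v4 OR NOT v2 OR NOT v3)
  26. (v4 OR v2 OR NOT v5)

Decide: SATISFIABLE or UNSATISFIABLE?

v2 = True:
  propagation gives v3=True, v6=True, v4=True; an empty clause results — contradiction.
v2 = False:
  propagation gives v5=False; an empty clause results — contradiction.
Every branch closes, so no satisfying assignment exists.

UNSATISFIABLE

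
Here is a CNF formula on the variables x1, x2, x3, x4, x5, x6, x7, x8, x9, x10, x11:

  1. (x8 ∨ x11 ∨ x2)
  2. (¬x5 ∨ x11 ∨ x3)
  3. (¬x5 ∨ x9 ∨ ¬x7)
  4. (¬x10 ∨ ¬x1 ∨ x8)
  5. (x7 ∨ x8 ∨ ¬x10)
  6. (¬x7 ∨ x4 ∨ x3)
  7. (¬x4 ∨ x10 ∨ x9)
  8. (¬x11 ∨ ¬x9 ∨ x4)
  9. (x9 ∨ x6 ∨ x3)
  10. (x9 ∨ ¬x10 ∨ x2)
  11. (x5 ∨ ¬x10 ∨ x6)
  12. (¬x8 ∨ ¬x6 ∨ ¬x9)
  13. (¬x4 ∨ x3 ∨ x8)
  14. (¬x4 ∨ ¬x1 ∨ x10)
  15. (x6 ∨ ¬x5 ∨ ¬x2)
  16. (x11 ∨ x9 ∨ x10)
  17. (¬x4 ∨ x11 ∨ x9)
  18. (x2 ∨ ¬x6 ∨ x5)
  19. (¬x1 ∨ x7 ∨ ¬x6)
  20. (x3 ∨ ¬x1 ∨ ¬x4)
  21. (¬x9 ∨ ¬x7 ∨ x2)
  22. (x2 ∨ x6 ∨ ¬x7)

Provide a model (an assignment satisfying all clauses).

x1 occurs only negated in the remaining clauses — set x1 = False.
Pure literal: x3 appears only positively; assign x3 = True.
Branch on x2: take x2 = True.
For the remaining variables, x4 = False, x5 = False, x6 = True, x7 = False, x8 = True, x9 = False, x10 = True, x11 = True works.
Every clause has at least one true literal under this assignment.

x1=False  x2=True  x3=True  x4=False  x5=False  x6=True  x7=False  x8=True  x9=False  x10=True  x11=True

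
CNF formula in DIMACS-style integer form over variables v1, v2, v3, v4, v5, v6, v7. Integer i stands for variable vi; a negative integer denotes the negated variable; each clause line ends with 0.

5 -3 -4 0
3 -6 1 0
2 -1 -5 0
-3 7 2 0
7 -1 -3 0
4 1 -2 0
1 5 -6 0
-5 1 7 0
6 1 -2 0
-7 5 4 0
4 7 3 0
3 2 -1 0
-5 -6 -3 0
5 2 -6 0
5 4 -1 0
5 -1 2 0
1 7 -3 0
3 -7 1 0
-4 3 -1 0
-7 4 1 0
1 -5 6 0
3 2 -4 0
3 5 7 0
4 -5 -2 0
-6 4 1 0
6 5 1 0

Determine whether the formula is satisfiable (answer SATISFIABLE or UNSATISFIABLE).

Try v1 = True.
The remaining clauses are satisfied by v2 = True, v3 = True, v4 = True, v5 = True, v6 = False, v7 = True.
So v1=1  v2=1  v3=1  v4=1  v5=1  v6=0  v7=1 is a satisfying assignment.

SATISFIABLE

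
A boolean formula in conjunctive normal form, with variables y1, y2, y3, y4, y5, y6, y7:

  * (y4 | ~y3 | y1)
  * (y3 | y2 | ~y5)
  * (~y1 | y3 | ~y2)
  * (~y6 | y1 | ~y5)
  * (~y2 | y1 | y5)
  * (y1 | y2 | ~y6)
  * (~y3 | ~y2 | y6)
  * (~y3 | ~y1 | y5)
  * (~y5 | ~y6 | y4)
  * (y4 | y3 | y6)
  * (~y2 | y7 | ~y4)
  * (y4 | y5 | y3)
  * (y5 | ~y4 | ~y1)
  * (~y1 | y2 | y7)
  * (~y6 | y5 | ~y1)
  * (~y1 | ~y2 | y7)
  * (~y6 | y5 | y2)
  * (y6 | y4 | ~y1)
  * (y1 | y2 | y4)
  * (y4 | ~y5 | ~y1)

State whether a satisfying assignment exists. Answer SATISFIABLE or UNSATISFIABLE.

SATISFIABLE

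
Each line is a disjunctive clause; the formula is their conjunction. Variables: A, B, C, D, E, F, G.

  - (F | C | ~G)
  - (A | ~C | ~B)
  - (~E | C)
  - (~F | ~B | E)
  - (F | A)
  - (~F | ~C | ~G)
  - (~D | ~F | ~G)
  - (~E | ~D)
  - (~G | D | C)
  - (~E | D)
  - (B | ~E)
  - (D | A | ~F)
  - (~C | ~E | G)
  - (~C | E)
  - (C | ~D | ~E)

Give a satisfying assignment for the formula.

A=T, B=T, C=F, D=F, E=F, F=F, G=F

A occurs only positively in the remaining clauses — set A = True.
Set B = True and propagate.
Branch on C: take C = False.
  then E is forced to False.
  then F is forced to False.
  then G is forced to False.
D is now unconstrained; take D = False.
Every clause has at least one true literal under this assignment.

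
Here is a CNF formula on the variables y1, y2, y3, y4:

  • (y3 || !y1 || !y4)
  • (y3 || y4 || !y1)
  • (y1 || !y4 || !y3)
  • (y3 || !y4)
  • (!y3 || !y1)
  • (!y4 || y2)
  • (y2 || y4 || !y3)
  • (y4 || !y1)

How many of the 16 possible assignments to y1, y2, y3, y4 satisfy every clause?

3

Satisfying assignments:
  y1=F y2=F y3=F y4=F
  y1=F y2=T y3=F y4=F
  y1=F y2=T y3=T y4=F
That's 3 in total.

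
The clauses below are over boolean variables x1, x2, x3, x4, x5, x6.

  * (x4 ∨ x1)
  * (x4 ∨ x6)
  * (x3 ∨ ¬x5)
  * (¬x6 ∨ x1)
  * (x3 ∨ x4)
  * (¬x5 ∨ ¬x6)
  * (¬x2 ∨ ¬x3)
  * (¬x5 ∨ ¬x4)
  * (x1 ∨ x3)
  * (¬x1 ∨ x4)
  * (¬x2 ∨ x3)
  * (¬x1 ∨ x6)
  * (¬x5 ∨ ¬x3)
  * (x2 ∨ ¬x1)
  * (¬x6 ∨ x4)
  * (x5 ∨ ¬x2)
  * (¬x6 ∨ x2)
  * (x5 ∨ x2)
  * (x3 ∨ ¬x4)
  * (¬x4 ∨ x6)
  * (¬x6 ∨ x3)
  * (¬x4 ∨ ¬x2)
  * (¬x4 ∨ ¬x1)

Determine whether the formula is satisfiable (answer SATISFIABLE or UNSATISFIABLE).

UNSATISFIABLE

x4 = True:
  propagation gives x5=False, x2=False; an empty clause results — contradiction.
x4 = False:
  propagation gives x1=True; an empty clause results — contradiction.
Every branch closes, so no satisfying assignment exists.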